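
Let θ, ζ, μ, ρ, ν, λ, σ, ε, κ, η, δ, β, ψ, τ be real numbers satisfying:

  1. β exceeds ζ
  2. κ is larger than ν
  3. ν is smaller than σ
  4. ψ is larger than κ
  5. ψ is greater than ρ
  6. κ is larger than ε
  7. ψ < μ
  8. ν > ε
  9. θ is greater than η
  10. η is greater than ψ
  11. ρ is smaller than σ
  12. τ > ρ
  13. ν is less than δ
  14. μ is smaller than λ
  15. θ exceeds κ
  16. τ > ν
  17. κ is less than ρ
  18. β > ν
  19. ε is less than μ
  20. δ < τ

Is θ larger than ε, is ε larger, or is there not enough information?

θ

Link the given pairs in sequence: ε < ν; ν < κ; κ < ρ; ρ < ψ; ψ < η; η < θ.
Together: ε < ν < κ < ρ < ψ < η < θ.
So θ is larger.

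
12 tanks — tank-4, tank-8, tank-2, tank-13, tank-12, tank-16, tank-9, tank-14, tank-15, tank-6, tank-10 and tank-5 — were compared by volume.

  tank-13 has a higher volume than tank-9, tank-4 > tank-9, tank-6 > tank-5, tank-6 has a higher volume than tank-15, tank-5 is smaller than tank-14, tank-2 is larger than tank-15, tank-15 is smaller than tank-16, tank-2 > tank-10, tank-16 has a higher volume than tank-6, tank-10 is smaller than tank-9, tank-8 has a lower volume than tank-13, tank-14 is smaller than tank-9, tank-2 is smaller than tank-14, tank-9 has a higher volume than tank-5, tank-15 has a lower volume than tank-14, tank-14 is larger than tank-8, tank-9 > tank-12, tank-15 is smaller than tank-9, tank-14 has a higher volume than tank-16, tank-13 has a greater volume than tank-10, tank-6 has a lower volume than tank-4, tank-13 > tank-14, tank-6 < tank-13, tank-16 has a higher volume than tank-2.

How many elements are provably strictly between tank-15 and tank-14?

3

The relations place tank-15 below tank-14. An element lies strictly between them when it is forced above tank-15 and also forced below tank-14.
Above tank-15: {tank-6, tank-2, tank-16, tank-9, tank-13, tank-4}. Below tank-14: {tank-10, tank-5, tank-6, tank-8, tank-2, tank-16}.
Intersection: {tank-6, tank-2, tank-16} — 3.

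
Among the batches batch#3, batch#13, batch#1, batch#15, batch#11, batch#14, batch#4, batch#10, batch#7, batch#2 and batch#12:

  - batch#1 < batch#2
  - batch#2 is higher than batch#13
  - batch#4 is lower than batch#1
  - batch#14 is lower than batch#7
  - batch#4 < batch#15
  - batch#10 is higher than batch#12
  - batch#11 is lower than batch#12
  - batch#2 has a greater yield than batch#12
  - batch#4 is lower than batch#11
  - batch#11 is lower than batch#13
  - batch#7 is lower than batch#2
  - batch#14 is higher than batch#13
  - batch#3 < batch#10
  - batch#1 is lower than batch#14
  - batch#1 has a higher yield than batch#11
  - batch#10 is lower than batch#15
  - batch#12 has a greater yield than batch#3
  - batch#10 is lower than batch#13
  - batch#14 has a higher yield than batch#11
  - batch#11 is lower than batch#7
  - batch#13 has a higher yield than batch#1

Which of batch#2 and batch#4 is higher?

batch#2

Following the relations from batch#4: batch#4 < batch#11 < batch#12 < batch#10 < batch#13 < batch#14 < batch#7 < batch#2.
So batch#4 < batch#2; batch#2 is the higher of the two.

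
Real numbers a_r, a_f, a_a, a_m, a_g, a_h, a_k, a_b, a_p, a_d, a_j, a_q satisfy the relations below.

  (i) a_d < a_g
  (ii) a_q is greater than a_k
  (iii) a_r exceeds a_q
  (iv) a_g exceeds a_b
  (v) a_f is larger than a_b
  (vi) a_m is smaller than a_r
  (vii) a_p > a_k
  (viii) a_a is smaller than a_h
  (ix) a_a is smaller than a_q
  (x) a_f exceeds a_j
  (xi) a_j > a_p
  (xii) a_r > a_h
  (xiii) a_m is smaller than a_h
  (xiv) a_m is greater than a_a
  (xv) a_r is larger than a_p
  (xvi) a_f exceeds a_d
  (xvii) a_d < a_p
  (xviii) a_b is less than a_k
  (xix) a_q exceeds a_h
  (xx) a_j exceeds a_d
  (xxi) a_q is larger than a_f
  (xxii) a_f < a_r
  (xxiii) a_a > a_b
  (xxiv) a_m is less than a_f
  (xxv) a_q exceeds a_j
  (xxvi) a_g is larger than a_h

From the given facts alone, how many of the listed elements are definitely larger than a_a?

6

The elements the relations force above a_a are a_m, a_h, a_f, a_q, a_r, a_g — no chain reaches any other.
That is 6.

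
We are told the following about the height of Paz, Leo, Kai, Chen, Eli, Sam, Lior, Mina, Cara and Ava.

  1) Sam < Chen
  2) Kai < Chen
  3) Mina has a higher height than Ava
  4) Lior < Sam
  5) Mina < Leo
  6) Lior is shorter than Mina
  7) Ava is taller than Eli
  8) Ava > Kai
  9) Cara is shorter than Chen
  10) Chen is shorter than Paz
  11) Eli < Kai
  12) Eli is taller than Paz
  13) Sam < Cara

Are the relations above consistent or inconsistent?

Chaining the given relations yields Chen < Paz < Eli < Kai, so Chen < Kai. But one relation states Kai < Chen. These cannot both hold.

inconsistent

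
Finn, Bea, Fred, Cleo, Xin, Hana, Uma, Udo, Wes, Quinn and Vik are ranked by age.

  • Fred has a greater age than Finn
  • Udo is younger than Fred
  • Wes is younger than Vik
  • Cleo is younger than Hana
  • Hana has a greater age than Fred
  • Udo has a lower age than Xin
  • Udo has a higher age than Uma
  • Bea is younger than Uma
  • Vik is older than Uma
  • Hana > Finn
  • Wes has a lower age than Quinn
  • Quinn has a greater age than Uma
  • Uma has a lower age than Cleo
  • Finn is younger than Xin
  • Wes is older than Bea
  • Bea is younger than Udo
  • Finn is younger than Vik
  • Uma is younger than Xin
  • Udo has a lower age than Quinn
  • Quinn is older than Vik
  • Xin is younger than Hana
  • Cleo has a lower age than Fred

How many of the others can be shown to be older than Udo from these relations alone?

The elements the relations force above Udo are Quinn, Fred, Xin, Hana — no chain reaches any other.
That is 4.

4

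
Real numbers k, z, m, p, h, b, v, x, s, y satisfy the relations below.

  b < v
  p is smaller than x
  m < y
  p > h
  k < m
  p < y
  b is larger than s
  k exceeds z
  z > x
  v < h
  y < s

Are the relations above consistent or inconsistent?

inconsistent

We have y < s stated directly, yet also s < b < v < h < p < x < z < k < m < y by chaining the others — so s < y. Contradiction.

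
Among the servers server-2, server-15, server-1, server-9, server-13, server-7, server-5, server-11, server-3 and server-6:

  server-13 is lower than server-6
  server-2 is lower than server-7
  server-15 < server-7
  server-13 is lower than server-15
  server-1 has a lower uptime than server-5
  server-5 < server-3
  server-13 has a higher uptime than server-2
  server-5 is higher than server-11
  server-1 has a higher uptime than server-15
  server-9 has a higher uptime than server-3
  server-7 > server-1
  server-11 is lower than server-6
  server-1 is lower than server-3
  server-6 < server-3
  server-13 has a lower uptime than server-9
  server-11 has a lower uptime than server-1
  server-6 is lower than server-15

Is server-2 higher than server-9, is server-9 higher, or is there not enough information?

server-9

Following the relations from server-2: server-2 < server-13 < server-6 < server-15 < server-1 < server-5 < server-3 < server-9.
So server-9 is higher.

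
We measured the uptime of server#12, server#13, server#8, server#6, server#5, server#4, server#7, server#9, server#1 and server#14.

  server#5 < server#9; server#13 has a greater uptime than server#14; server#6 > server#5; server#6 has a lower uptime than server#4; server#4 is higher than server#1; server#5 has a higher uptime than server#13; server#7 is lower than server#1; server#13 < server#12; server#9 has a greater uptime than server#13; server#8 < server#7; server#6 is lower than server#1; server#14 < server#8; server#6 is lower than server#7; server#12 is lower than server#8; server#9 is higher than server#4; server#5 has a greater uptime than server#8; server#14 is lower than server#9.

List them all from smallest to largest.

server#14 < server#13 < server#12 < server#8 < server#5 < server#6 < server#7 < server#1 < server#4 < server#9

Nothing is placed below server#14, so it is least; from there server#14 < server#13; server#13 < server#12; server#12 < server#8; server#8 < server#5; server#5 < server#6; server#6 < server#7; server#7 < server#1; server#1 < server#4; server#4 < server#9, each given directly.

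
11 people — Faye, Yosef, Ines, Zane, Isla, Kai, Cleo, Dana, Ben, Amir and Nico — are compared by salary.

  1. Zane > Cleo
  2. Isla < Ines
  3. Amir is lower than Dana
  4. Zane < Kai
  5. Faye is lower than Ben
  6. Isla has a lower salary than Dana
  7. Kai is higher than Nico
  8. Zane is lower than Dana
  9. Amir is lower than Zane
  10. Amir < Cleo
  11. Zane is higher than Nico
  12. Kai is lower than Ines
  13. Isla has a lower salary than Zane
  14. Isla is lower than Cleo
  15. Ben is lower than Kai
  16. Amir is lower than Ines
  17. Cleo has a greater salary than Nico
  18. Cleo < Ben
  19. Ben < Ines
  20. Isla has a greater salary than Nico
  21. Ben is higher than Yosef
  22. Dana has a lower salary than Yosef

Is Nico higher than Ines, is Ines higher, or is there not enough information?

Nico < Isla < Cleo < Zane < Dana < Yosef < Ben < Kai < Ines, by transitivity through Isla, Cleo, Zane, Dana, Yosef, Ben, Kai.
So Ines is higher.

Ines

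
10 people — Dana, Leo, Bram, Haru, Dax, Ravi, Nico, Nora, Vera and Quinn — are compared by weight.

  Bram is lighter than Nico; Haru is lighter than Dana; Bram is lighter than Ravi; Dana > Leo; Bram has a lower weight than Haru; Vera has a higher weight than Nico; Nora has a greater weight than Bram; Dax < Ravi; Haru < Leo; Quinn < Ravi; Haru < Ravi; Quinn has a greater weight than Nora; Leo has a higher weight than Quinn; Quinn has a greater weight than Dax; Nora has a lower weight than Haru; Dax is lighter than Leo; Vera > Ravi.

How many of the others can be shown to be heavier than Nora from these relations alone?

Directly above Nora: Quinn, Haru.
One step further: Ravi, Leo, Dana (5 so far).
One step further: Vera (6 so far).
No other element is forced above Nora by the given relations, so the count is 6.

6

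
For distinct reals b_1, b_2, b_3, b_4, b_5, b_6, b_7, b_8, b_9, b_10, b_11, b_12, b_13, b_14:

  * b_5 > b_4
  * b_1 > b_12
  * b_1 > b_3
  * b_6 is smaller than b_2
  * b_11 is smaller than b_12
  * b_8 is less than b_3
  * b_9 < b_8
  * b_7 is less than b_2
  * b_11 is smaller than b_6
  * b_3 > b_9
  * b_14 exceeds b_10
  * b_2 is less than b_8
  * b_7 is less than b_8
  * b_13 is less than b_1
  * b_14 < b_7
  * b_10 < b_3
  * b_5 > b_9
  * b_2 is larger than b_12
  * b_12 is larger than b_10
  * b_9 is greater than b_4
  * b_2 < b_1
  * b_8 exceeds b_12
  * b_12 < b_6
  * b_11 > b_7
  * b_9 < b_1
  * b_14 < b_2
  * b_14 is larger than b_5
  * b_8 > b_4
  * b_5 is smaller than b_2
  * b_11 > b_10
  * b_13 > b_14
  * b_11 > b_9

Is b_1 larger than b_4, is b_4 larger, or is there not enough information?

Chaining the given relations: b_4 < b_9 < b_5 < b_14 < b_7 < b_11 < b_12 < b_6 < b_2 < b_8 < b_3 < b_1.
So b_1 is larger.

b_1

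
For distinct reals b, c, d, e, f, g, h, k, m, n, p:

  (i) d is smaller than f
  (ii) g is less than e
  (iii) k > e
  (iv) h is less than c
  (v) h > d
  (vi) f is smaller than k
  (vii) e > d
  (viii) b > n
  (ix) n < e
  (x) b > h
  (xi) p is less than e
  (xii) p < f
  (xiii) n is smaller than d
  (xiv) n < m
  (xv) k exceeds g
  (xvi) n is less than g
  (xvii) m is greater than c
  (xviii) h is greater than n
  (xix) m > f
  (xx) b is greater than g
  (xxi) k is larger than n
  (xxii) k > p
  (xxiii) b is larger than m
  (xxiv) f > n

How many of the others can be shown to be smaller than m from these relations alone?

The elements the relations force below m are n, d, p, h, f, c — no chain reaches any other.
That is 6.

6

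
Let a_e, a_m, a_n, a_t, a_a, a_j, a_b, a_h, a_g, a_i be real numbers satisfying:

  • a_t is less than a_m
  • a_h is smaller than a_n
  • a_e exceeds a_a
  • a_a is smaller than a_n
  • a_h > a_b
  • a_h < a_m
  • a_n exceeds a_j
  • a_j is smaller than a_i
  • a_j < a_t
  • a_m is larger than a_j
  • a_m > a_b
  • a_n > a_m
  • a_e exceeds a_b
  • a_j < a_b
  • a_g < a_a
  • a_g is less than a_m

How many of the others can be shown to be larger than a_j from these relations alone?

7

The elements the relations force above a_j are a_b, a_e, a_t, a_h, a_m, a_n, a_i — no chain reaches any other.
That is 7.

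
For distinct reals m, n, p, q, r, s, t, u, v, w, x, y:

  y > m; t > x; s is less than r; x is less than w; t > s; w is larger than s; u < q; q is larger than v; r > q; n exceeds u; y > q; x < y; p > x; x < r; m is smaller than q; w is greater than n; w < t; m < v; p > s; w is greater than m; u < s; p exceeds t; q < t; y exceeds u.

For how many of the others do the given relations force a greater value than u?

8

The elements the relations force above u are n, s, w, q, t, y, p, r — no chain reaches any other.
That is 8.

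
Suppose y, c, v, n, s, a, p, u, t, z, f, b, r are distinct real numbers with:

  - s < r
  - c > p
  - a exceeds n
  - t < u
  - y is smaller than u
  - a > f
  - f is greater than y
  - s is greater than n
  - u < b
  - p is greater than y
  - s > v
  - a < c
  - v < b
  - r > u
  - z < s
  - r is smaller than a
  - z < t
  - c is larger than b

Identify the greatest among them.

Chaining downward from c: directly below it, p, b, a; then y, v, f, n, u, r; then s, t; then z.
That covers every other element, and nothing is given above c, so c is the greatest.

c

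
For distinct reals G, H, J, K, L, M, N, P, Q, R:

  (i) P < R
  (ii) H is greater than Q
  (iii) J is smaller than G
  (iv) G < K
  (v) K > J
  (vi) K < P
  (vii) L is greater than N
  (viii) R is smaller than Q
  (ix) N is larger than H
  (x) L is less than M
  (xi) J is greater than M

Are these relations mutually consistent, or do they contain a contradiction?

Chaining the given relations yields J < G < K < P < R < Q < H < N < L < M, so J < M. But one relation states M < J. These cannot both hold.

inconsistent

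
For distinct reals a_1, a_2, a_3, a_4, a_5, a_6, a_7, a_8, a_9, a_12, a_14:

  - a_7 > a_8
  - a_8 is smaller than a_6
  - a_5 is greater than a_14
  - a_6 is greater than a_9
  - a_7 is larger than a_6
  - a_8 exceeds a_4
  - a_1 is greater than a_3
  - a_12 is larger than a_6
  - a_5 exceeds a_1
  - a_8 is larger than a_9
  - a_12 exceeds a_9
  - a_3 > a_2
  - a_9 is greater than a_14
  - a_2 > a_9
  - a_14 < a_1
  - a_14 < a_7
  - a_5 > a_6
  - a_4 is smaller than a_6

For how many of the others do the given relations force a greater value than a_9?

Directly above a_9: a_2, a_8, a_6, a_12.
One step further: a_3, a_7, a_5 (7 so far).
One step further: a_1 (8 so far).
No other element is forced above a_9 by the given relations, so the count is 8.

8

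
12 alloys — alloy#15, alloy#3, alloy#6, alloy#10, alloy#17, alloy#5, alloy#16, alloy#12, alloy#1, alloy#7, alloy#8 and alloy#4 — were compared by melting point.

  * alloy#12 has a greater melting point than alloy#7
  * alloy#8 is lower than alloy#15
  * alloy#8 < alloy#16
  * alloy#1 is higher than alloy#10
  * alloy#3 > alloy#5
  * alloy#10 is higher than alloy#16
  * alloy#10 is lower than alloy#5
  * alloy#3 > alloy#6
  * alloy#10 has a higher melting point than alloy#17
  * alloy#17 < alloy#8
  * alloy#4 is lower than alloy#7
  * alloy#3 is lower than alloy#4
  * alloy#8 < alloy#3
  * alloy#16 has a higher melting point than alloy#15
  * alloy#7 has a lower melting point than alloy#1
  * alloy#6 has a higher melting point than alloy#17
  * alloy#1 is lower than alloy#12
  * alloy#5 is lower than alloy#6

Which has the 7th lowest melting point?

The consecutive relations fix a unique order: alloy#17 < alloy#8 < alloy#15 < alloy#16 < alloy#10 < alloy#5 < alloy#6 < alloy#3 < alloy#4 < alloy#7 < alloy#1 < alloy#12.
Counting 7 from the smallest end gives alloy#6.

alloy#6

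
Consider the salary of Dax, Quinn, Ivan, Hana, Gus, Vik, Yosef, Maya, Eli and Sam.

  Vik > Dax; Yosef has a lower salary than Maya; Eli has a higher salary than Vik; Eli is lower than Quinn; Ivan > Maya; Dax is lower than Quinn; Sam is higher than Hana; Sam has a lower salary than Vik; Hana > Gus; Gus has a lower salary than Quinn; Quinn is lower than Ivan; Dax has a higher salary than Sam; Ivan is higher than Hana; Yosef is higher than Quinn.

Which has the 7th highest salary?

Piecing the relations together gives one ordering: Gus < Hana < Sam < Dax < Vik < Eli < Quinn < Yosef < Maya < Ivan.
The 7th largest is Dax.

Dax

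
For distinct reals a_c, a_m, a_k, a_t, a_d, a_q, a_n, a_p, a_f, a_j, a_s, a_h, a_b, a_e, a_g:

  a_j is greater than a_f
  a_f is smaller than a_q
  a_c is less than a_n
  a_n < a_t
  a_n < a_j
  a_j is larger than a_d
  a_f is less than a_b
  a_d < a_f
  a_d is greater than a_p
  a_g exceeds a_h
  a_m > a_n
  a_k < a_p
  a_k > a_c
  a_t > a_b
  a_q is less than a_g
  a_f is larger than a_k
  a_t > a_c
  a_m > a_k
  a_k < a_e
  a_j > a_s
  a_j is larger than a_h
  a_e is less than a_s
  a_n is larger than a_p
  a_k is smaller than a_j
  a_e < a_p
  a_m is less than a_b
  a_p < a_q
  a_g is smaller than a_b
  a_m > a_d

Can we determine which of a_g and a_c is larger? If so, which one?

Following the relations from a_c: a_c < a_k < a_e < a_p < a_d < a_f < a_q < a_g.
So a_g is larger.

a_g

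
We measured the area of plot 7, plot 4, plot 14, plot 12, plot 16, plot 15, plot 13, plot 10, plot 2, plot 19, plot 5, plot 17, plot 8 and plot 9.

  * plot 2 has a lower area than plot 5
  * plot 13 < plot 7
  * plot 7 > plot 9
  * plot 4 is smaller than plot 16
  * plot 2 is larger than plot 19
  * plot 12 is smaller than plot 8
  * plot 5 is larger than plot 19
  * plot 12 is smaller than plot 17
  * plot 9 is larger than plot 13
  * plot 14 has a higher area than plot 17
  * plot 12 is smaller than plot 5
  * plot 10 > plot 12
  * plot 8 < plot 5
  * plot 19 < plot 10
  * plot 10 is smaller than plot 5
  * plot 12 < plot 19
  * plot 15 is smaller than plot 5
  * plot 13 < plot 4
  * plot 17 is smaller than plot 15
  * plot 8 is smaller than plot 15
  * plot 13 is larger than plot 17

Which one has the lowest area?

Chaining upward from plot 12: directly above it, plot 19, plot 17, plot 10, plot 8, plot 5; then plot 13, plot 2, plot 14, plot 15; then plot 9, plot 7, plot 4; then plot 16.
That covers every other element, and nothing is given below plot 12, so plot 12 is the lowest area.

plot 12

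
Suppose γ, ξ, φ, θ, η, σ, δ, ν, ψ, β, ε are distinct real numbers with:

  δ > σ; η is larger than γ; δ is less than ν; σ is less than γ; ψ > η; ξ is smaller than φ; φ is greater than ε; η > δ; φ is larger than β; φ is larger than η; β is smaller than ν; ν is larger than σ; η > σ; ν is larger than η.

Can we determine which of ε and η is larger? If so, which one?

Following every chain through η: above η we get ψ, φ, ν; below η we get σ, δ, γ.
ε is not reached, and no chain runs the other way from ε to η.
So the given relations leave the order of η and ε undetermined.

undetermined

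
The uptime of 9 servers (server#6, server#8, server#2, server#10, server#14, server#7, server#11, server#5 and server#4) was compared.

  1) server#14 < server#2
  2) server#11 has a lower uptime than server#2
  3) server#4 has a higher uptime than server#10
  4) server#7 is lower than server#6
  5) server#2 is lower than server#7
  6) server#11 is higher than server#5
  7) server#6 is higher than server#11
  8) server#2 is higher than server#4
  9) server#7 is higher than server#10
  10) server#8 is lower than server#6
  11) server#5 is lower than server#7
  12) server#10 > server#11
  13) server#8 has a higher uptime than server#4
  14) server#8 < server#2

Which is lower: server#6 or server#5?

server#5

server#5 < server#11 and server#11 < server#10 give server#5 < server#10.
With server#10 < server#4: server#5 < server#11 < server#10 < server#4.
With server#4 < server#8: server#5 < server#11 < server#10 < server#4 < server#8.
With server#8 < server#2: server#5 < server#11 < server#10 < server#4 < server#8 < server#2.
With server#2 < server#7: server#5 < server#11 < server#10 < server#4 < server#8 < server#2 < server#7.
Then server#7 < server#6 extends the chain to server#6.
So server#5 < server#6; server#5 is the lower of the two.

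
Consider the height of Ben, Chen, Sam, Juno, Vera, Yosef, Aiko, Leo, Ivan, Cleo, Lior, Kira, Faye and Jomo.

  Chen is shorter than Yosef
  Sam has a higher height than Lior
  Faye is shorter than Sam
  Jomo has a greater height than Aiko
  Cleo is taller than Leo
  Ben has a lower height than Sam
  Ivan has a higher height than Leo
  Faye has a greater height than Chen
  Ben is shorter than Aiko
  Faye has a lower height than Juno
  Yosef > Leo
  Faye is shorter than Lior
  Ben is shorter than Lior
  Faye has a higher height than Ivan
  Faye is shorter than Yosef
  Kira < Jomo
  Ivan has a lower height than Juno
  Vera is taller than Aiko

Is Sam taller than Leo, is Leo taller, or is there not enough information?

Sam

The relevant relations are Leo < Ivan; Ivan < Faye; Faye < Lior; Lior < Sam.
Chaining these gives Leo < Ivan < Faye < Lior < Sam.
So Sam is taller.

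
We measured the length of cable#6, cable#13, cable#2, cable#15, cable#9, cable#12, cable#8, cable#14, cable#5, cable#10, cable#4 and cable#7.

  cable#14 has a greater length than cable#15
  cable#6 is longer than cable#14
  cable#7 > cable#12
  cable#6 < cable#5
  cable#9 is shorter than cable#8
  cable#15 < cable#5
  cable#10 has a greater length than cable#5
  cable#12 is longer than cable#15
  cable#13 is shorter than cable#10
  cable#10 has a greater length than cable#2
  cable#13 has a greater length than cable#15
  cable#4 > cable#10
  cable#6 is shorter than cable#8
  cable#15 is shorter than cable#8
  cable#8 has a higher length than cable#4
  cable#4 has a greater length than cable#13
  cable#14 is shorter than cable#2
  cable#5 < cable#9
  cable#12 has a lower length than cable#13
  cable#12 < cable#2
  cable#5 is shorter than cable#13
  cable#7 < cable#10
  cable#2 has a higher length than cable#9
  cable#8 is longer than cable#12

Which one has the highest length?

cable#15 is not greatest since cable#15 < cable#14; cable#12 is not greatest since cable#12 < cable#8; cable#14 is not greatest since cable#14 < cable#2; cable#6 is not greatest since cable#6 < cable#5; cable#7 is not greatest since cable#7 < cable#10; cable#5 is not greatest since cable#5 < cable#9; cable#9 is not greatest since cable#9 < cable#8; cable#2 is not greatest since cable#2 < cable#10; cable#13 is not greatest since cable#13 < cable#10; cable#10 is not greatest since cable#10 < cable#4; cable#4 is not greatest since cable#4 < cable#8.
Only cable#8 has nothing above it, so cable#8 is the highest length.

cable#8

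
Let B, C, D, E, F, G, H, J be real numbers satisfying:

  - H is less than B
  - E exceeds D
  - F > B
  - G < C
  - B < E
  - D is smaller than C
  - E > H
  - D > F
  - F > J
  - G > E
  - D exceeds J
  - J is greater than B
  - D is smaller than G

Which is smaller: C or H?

H

H < B and B < J give H < J.
Then J < F extends the chain to F.
Then F < D extends the chain to D.
Then D < E extends the chain to E.
With E < G: H < B < J < F < D < E < G.
With G < C: H < B < J < F < D < E < G < C.
So H < C; H is the smaller of the two.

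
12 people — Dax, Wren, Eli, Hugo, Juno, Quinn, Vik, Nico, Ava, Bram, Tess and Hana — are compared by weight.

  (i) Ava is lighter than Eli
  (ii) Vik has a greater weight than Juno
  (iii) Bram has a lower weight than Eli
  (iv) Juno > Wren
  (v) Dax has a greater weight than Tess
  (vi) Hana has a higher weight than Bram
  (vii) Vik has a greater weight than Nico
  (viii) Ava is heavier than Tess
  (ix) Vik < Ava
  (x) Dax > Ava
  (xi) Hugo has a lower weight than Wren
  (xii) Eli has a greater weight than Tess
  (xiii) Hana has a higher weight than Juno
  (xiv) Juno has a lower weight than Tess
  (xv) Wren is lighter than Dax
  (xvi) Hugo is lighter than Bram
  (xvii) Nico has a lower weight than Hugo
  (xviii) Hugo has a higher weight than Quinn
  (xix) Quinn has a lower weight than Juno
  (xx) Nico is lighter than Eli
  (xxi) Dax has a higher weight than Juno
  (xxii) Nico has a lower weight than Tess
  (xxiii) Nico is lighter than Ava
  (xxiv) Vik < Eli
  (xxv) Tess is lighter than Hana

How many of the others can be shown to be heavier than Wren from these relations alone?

The elements the relations force above Wren are Juno, Vik, Tess, Ava, Eli, Dax, Hana — no chain reaches any other.
That is 7.

7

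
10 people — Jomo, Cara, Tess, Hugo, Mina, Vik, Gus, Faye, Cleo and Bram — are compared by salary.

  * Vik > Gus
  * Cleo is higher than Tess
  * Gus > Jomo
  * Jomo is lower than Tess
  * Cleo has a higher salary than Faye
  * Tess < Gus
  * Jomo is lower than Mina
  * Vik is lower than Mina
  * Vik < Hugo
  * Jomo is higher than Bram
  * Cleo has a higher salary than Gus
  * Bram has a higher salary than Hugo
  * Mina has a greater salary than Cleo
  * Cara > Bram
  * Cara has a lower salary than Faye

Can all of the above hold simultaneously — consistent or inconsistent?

inconsistent

We have Bram < Jomo stated directly, yet also Jomo < Tess < Gus < Vik < Hugo < Bram by chaining the others — so Jomo < Bram. Contradiction.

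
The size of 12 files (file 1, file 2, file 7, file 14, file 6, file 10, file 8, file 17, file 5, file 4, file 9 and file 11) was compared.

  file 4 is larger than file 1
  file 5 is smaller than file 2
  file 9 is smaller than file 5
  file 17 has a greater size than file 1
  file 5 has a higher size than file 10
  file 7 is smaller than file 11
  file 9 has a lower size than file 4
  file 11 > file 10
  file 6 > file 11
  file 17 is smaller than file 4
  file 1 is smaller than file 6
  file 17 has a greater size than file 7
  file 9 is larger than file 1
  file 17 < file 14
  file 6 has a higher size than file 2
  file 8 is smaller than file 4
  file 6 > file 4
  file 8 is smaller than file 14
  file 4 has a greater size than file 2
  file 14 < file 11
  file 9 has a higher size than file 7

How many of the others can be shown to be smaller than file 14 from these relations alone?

Directly below file 14: file 8, file 17.
One step further: file 7, file 1 (4 so far).
Nothing else is reachable below file 14; 4 in all.

4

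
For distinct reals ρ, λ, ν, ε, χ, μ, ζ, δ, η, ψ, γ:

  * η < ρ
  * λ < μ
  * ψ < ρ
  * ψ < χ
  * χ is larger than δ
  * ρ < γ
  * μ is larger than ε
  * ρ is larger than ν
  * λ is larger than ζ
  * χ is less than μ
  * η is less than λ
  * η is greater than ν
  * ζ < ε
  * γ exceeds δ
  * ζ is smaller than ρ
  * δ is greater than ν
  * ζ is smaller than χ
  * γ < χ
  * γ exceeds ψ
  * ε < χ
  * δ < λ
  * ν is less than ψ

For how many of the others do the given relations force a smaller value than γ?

Directly below γ: ψ, δ, ρ.
One step further: ν, ζ, η (6 so far).
No other element is forced below γ by the given relations, so the count is 6.

6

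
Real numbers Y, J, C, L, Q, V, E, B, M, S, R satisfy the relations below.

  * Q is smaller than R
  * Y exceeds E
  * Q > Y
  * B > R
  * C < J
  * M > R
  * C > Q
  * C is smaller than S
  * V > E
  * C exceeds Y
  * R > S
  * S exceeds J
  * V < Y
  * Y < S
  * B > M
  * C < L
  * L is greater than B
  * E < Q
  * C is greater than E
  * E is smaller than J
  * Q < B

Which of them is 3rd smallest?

Y

Piecing the relations together gives one ordering: E < V < Y < Q < C < J < S < R < M < B < L.
The 3rd smallest is Y.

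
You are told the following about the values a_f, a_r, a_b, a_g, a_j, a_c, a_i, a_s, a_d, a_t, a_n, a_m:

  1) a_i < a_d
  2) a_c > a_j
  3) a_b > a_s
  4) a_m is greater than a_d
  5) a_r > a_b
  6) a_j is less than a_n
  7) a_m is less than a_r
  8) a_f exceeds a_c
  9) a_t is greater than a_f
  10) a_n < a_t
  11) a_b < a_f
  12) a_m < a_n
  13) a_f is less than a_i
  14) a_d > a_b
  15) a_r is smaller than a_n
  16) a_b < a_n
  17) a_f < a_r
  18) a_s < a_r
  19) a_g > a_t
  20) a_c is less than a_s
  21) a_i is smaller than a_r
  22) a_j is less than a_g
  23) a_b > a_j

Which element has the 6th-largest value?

a_d

Piecing the relations together gives one ordering: a_j < a_c < a_s < a_b < a_f < a_i < a_d < a_m < a_r < a_n < a_t < a_g.
The 6th largest is a_d.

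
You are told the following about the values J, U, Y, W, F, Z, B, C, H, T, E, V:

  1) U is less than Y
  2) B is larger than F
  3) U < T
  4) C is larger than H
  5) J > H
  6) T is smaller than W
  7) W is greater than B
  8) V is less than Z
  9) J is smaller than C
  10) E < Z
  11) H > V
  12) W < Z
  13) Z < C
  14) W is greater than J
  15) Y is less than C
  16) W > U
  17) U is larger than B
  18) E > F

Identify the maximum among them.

V is not greatest since V < Z; F is not greatest since F < B; H is not greatest since H < J; B is not greatest since B < W; J is not greatest since J < C; U is not greatest since U < W; T is not greatest since T < W; W is not greatest since W < Z; E is not greatest since E < Z; Y is not greatest since Y < C; Z is not greatest since Z < C.
Only C has nothing above it, so C is the maximum.

C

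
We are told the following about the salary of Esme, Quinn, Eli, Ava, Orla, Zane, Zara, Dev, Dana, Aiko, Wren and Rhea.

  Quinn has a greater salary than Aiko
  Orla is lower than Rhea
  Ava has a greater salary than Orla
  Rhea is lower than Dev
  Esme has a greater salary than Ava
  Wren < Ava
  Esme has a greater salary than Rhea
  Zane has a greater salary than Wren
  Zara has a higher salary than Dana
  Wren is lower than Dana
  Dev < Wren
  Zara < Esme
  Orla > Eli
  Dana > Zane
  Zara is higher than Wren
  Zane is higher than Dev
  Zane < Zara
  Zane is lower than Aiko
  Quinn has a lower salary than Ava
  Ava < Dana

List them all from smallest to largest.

Eli < Orla < Rhea < Dev < Wren < Zane < Aiko < Quinn < Ava < Dana < Zara < Esme

The consecutive links are each given: Eli < Orla; Orla < Rhea; Rhea < Dev; Dev < Wren; Wren < Zane; Zane < Aiko; Aiko < Quinn; Quinn < Ava; Ava < Dana; Dana < Zara; Zara < Esme.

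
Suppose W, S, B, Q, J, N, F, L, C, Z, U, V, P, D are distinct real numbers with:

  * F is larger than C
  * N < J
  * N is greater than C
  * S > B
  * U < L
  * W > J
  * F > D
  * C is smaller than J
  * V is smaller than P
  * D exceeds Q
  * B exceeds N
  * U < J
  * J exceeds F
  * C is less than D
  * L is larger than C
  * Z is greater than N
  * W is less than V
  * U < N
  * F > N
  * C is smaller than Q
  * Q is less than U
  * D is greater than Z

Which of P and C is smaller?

C

C < Q and Q < U give C < U.
With U < N: C < Q < U < N.
With N < Z: C < Q < U < N < Z.
With Z < D: C < Q < U < N < Z < D.
Then D < F extends the chain to F.
With F < J: C < Q < U < N < Z < D < F < J.
Then J < W extends the chain to W.
With W < V: C < Q < U < N < Z < D < F < J < W < V.
With V < P: C < Q < U < N < Z < D < F < J < W < V < P.
So C < P; C is the smaller of the two.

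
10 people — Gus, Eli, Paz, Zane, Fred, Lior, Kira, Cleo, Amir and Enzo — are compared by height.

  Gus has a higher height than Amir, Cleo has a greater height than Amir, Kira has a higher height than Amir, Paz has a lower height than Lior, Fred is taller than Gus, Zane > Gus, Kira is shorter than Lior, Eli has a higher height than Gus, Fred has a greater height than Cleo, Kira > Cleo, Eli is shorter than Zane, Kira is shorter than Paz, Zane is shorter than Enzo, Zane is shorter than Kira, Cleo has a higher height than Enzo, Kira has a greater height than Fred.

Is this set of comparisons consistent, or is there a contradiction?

The single ordering Amir < Gus < Eli < Zane < Enzo < Cleo < Fred < Kira < Paz < Lior satisfies every listed relation, so no contradiction arises.

consistent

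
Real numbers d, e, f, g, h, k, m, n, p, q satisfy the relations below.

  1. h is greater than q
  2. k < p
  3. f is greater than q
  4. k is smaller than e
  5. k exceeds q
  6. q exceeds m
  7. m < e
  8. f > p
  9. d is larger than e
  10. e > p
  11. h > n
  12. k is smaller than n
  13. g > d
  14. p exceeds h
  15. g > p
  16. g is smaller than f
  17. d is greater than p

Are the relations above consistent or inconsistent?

consistent

Every relation is compatible with m < q < k < n < h < p < e < d < g < f; the set is consistent.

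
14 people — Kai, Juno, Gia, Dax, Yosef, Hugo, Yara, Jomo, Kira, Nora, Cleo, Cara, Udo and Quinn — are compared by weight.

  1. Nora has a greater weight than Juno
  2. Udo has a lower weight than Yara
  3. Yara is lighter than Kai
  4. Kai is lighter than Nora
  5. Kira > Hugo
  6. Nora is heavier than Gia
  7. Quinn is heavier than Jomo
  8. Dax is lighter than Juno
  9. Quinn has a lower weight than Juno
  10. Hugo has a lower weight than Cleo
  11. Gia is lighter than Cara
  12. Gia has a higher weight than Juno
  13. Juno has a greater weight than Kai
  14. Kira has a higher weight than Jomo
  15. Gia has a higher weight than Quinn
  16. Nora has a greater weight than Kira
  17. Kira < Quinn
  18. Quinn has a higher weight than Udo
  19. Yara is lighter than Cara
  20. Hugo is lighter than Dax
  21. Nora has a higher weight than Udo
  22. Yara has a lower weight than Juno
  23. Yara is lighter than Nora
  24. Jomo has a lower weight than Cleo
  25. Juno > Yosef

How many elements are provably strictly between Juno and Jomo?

The relations place Jomo below Juno. An element lies strictly between them when it is forced above Jomo and also forced below Juno.
Above Jomo: {Kira, Quinn, Gia, Nora, Cleo, Cara}. Below Juno: {Hugo, Dax, Udo, Kira, Yara, Quinn, Yosef, Kai}.
Intersection: {Kira, Quinn} — 2.

2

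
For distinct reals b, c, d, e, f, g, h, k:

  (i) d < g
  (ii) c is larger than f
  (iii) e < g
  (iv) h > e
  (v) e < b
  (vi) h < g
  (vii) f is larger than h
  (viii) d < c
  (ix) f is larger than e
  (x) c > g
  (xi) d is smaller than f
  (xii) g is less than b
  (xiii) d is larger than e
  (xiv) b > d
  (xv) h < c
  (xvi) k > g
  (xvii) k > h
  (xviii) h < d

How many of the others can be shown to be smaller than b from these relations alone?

Directly below b: e, d, g.
One step further: h (4 so far).
No other element is forced below b by the given relations, so the count is 4.

4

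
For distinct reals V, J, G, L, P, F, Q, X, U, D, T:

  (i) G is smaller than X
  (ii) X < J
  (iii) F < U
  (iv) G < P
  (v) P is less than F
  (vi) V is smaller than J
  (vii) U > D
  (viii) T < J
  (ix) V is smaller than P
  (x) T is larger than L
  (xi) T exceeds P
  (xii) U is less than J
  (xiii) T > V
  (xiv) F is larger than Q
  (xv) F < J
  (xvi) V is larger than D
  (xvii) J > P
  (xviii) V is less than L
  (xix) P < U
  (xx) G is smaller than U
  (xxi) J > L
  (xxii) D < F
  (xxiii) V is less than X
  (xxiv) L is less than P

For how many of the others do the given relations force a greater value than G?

6

The elements the relations force above G are X, P, F, U, T, J — no chain reaches any other.
That is 6.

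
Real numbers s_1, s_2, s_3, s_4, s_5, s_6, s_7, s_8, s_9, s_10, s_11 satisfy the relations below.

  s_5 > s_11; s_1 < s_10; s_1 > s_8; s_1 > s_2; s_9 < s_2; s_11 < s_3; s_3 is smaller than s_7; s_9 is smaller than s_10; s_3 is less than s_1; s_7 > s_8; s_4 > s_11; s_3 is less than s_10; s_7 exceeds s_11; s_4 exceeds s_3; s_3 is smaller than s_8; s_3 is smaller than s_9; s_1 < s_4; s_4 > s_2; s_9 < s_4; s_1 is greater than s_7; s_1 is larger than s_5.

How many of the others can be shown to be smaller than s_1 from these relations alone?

The elements the relations force below s_1 are s_11, s_3, s_8, s_5, s_9, s_2, s_7 — no chain reaches any other.
That is 7.

7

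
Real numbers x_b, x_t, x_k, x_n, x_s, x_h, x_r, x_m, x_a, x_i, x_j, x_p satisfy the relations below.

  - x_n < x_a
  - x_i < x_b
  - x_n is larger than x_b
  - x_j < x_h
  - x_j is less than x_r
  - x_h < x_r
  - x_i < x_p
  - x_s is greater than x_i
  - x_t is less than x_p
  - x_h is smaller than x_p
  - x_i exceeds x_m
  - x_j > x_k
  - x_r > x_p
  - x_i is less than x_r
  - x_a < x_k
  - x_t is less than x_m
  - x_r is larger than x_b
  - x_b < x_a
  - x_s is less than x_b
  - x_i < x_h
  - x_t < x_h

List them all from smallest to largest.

x_t < x_m < x_i < x_s < x_b < x_n < x_a < x_k < x_j < x_h < x_p < x_r

Each adjacent pair is fixed by a given relation: x_t < x_m; x_m < x_i; x_i < x_s; x_s < x_b; x_b < x_n; x_n < x_a; x_a < x_k; x_k < x_j; x_j < x_h; x_h < x_p; x_p < x_r. Chaining them end to end gives the full order.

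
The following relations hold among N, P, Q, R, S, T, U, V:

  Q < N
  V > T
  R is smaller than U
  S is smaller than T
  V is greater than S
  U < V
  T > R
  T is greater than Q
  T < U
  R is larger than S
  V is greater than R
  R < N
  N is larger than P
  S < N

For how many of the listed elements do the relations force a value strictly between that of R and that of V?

2

The relations place R below V. An element lies strictly between them when it is forced above R and also forced below V.
Above R: {T, N, U}. Below V: {S, Q, T, U}.
Intersection: {T, U} — 2.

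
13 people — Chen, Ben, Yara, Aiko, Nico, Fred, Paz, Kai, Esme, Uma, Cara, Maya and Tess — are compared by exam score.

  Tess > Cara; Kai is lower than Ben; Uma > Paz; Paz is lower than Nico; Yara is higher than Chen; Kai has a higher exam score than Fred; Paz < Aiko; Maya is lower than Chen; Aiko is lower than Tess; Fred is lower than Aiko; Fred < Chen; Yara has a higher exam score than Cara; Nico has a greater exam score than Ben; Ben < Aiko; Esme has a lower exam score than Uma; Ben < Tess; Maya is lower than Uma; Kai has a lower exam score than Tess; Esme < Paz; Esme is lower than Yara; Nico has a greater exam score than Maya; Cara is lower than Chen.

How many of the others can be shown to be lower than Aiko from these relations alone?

The elements the relations force below Aiko are Fred, Kai, Esme, Ben, Paz — no chain reaches any other.
That is 5.

5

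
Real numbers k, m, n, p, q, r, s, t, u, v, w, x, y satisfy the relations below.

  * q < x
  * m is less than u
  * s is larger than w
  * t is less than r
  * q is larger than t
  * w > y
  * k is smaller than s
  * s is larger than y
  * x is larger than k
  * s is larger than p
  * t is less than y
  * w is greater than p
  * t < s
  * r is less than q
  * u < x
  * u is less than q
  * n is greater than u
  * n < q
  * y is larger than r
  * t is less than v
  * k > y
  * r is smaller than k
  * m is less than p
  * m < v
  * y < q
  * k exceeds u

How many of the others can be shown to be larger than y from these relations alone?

The elements the relations force above y are k, w, q, s, x — no chain reaches any other.
That is 5.

5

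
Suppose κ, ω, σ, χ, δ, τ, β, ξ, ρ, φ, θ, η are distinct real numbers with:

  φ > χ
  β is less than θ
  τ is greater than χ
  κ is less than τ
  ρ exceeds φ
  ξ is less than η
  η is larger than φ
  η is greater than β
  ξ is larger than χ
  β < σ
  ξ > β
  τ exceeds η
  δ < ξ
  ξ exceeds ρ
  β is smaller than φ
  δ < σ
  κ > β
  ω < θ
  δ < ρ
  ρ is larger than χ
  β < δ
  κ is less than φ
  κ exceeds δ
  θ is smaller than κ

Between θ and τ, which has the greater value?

θ < κ and κ < φ give θ < φ.
With φ < ρ: θ < κ < φ < ρ.
With ρ < ξ: θ < κ < φ < ρ < ξ.
With ξ < η: θ < κ < φ < ρ < ξ < η.
Then η < τ extends the chain to τ.
So θ < τ; τ is the larger of the two.

τ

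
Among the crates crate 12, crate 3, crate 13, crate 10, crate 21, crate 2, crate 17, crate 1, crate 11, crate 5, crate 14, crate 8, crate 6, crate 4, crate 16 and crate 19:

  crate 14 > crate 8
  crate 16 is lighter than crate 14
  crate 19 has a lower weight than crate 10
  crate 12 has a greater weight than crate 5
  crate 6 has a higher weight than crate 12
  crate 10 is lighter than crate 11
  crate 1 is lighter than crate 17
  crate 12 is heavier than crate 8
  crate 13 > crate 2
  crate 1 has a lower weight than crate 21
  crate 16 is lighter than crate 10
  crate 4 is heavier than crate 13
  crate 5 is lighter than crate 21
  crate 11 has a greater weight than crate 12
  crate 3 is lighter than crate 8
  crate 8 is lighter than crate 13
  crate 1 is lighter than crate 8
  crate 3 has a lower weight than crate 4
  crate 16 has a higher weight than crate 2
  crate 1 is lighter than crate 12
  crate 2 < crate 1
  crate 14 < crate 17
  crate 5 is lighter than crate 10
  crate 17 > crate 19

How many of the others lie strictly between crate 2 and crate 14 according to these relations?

3

The relations place crate 2 below crate 14. An element lies strictly between them when it is forced above crate 2 and also forced below crate 14.
Above crate 2: {crate 1, crate 8, crate 16, crate 12, crate 21, crate 10, crate 6, crate 17, crate 11, crate 13, crate 4}. Below crate 14: {crate 3, crate 1, crate 8, crate 16}.
Intersection: {crate 1, crate 8, crate 16} — 3.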